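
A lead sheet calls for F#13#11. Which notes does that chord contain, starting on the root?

F# A# C# E G# B# D#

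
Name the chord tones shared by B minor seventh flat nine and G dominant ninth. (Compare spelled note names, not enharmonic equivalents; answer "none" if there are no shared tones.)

B, D, A

B minor seventh flat nine = B, D, F♯, A, C.
G dominant ninth = G, B, D, F, A.
Shared: B, D, A.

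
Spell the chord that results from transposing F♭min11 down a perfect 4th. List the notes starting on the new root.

C♭, E𝄫, G♭, B𝄫, D♭, F♭

Transposed root: F♭ → C♭ (perfect 4th down). So we spell C♭ minor eleventh:
root → C♭
3rd (minor 3rd) → E𝄫
5th (perfect 5th) → G♭
7th (minor 7th) → B𝄫
9th (major 9th) → D♭
11th (perfect 11th) → F♭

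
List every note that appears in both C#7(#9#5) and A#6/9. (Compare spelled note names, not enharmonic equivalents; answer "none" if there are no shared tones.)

C#7(#9#5): C# E# G## B D##
A#6/9: A# C## E# F## B#
Common to both → E#.

E#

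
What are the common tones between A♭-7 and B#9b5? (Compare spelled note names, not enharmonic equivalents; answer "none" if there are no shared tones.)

A♭-7: A♭ C♭ E♭ G♭
B#9b5: B♯ D𝄪 F♯ A♯ C𝄪
Common to both → none.

none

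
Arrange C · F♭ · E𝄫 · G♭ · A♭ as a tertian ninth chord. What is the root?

Stacking in thirds gives F♭ – A♭ – C – E𝄫 – G♭, so F♭ is the root — F♭ dominant ninth sharp five.

F♭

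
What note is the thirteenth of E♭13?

E♭13 is built on Eb; its 13th is a major 13th above the root.
A sixth above E uses the letter C, and the major 13th above Eb is C.

C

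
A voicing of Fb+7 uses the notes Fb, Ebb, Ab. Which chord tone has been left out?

C

Fb+7 = Fb, Ab, C, Ebb. The voicing lacks the 5th (augmented 5th), C.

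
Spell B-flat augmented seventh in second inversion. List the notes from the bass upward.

B-flat augmented seventh = Bb–D–F#–Ab; second inversion → fifth (F#) lowest.

F# – Ab – Bb – D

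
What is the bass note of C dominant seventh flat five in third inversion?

Bb

C dominant seventh flat five = C–E–Gb–Bb. Third inversion → seventh in the bass = Bb.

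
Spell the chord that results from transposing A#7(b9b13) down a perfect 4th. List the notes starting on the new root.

E#, G##, B#, D#, F#, C#

A# down a perfect 4th → E#. New chord: E# dominant seventh flat nine flat thirteen.
E# — root
G## — major 3rd
B# — perfect 5th
D# — minor 7th
F# — minor 9th
C# — minor 13th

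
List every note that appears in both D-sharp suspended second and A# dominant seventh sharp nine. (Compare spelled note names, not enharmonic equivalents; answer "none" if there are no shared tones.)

E#, A#

D-sharp suspended second = D#, E#, A#.
A# dominant seventh sharp nine = A#, C##, E#, G#, B##.
Shared: E#, A#.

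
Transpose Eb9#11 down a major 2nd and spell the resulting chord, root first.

Db  F  Ab  Cb  Eb  G

A major 2nd down from Eb is Db, so the new chord is Db dominant ninth sharp eleven.
Db — root
F — major 3rd
Ab — perfect 5th
Cb — minor 7th
Eb — major 9th
G — augmented 11th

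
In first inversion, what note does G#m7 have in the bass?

B

G#m7 = G#–B–D#–F#. First inversion → third in the bass = B.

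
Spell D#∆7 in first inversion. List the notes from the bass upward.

In root position, D#∆7 is D#–F##–A#–C##.
First inversion puts the third (F##) in the bass.

F## – A# – C## – D#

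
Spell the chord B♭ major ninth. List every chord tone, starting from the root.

Root B♭, quality major ninth:
B♭ — root
D — major 3rd
F — perfect 5th
A — major 7th
C — major 9th

B♭, D, F, A, C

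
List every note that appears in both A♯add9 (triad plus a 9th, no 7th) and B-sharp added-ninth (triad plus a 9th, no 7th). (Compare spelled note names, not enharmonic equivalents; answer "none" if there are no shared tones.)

A♯add9: A# C## E# B#
B-sharp added-ninth: B# D## F## C##
Common to both → C##, B#.

C##, B#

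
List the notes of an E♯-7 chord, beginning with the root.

E♯-7: minor seventh on E#.
E# — root
G# — minor 3rd
B# — perfect 5th
D# — minor 7th

E#  G#  B#  D#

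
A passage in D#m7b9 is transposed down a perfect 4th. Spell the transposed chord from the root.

A#, C#, E#, G#, B

Transposed root: D# → A# (perfect 4th down). So we spell A# minor seventh flat nine:
- root: A#
- minor 3rd: C#
- perfect 5th: E#
- minor 7th: G#
- minor 9th: B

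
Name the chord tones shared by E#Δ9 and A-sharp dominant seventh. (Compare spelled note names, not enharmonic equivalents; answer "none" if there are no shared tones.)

E#Δ9 = E#, G##, B#, D##, F##.
A-sharp dominant seventh = A#, C##, E#, G#.
Shared: E#.

E#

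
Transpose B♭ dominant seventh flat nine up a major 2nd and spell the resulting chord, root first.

C E G B-flat D-flat

A major 2nd up from B-flat is C, so the new chord is C dominant seventh flat nine.
root → C
3rd (major 3rd) → E
5th (perfect 5th) → G
7th (minor 7th) → B-flat
9th (minor 9th) → D-flat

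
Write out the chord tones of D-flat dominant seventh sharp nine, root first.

D-flat dominant seventh sharp nine is a dominant seventh sharp nine built on D-flat.
- root: D-flat
- major 3rd: F
- perfect 5th: A-flat
- minor 7th: C-flat
- augmented 9th: E

D-flat F A-flat C-flat E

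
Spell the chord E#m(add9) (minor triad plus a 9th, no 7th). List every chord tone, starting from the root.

Root E#, quality minor added-ninth:
Root: E#
Minor 3rd (3rd): G#
Perfect 5th (5th): B#
Major 9th (9th): F##

E# G# B# F##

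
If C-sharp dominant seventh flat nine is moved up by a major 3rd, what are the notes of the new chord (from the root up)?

Transposed root: C-sharp → E-sharp (major 3rd up). So we spell E-sharp dominant seventh flat nine:
- root: E-sharp
- major 3rd: G-double-sharp
- perfect 5th: B-sharp
- minor 7th: D-sharp
- minor 9th: F-sharp

E-sharp, G-double-sharp, B-sharp, D-sharp, F-sharp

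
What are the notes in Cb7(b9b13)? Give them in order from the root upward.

Cb Eb Gb Bbb Dbb Abb

Root Cb, quality dominant seventh flat nine flat thirteen:
root → Cb
3rd (major 3rd) → Eb
5th (perfect 5th) → Gb
7th (minor 7th) → Bbb
9th (minor 9th) → Dbb
13th (minor 13th) → Abb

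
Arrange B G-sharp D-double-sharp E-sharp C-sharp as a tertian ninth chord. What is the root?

C-sharp

Stacking in thirds gives C-sharp – E-sharp – G-sharp – B – D-double-sharp, so C-sharp is the root — C-sharp dominant seventh sharp nine.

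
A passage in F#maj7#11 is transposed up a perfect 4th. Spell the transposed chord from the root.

B D♯ F♯ A♯ E♯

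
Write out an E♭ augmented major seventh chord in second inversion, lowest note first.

E♭ augmented major seventh = E-flat–G–B–D; second inversion → fifth (B) lowest.

B D E-flat G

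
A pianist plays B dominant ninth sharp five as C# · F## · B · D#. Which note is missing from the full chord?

A

The full B dominant ninth sharp five chord is B, D#, F##, A, C#.
Comparing with the voicing, the minor 7th (7th) — A — is absent.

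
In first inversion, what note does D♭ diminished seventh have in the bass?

D♭ diminished seventh in root position is Db–Fb–Abb–Cbb.
First inversion places the third in the bass, which is Fb.

Fb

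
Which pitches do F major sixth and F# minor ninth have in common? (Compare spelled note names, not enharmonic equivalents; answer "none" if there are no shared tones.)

A

F major sixth = F, A, C, D.
F# minor ninth = F-sharp, A, C-sharp, E, G-sharp.
Shared: A.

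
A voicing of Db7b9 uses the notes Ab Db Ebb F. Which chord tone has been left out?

The full Db7b9 chord is Db, F, Ab, Cb, Ebb.
Comparing with the voicing, the minor 7th (7th) — Cb — is absent.

Cb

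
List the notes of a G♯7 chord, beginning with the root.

G#  B#  D#  F#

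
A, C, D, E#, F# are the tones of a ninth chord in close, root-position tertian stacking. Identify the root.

Stacking in thirds gives D – F# – A – C – E#, so D is the root — D dominant seventh sharp nine.

D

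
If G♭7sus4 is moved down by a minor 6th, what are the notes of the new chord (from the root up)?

B♭, E♭, F, A♭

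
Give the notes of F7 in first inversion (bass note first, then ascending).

A – C – Eb – F

F7 = F–A–C–Eb; first inversion → third (A) lowest.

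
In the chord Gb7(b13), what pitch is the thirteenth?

Root of Gb7(b13) = Gb. The 13th is a minor 13th: Gb up a minor 13th → Ebb.

Ebb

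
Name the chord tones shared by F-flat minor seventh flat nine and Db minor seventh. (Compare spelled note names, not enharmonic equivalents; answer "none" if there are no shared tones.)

F-flat C-flat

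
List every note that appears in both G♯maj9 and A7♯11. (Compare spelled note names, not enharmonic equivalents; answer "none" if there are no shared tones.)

D#

G♯maj9 = G#, B#, D#, F##, A#.
A7♯11 = A, C#, E, G, D#.
Shared: D#.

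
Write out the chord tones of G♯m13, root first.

Root G♯, quality minor thirteenth:
Root: G♯
Minor 3rd (3rd): B
Perfect 5th (5th): D♯
Minor 7th (7th): F♯
Major 9th (9th): A♯
Perfect 11th (11th): C♯
Major 13th (13th): E♯

G♯, B, D♯, F♯, A♯, C♯, E♯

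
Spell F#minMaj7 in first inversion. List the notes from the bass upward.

F#minMaj7 = F♯–A–C♯–E♯; first inversion → third (A) lowest.

A, C♯, E♯, F♯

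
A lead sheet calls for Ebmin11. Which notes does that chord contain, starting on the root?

Eb – Gb – Bb – Db – F – Ab

Ebmin11 is a minor eleventh built on Eb.
Eb — root
Gb — minor 3rd
Bb — perfect 5th
Db — minor 7th
F — major 9th
Ab — perfect 11th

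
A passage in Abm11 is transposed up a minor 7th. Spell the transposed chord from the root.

A minor 7th up from Ab is Gb, so the new chord is Gb minor eleventh.
Gb — root
Bbb — minor 3rd
Db — perfect 5th
Fb — minor 7th
Ab — major 9th
Cb — perfect 11th

Gb, Bbb, Db, Fb, Ab, Cb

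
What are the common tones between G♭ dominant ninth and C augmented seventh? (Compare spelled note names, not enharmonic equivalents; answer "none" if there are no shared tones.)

B-flat

G♭ dominant ninth = G-flat, B-flat, D-flat, F-flat, A-flat.
C augmented seventh = C, E, G-sharp, B-flat.
Shared: B-flat.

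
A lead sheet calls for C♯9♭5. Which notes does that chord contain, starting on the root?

C♯9♭5: dominant ninth flat five on C#.
Root: C#
Major 3rd (3rd): E#
Diminished 5th (5th): G
Minor 7th (7th): B
Major 9th (9th): D#

C# E# G B D#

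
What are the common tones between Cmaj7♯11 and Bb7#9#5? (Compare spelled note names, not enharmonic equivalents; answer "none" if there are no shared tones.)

Cmaj7♯11: C E G B F#
Bb7#9#5: Bb D F# Ab C#
Common to both → F#.

F#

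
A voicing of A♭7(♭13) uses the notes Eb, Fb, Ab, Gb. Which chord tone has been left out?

A♭7(♭13) = Ab, C, Eb, Gb, Fb. The voicing lacks the 3rd (major 3rd), C.

C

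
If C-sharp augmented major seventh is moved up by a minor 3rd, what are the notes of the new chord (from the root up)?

E G-sharp B-sharp D-sharp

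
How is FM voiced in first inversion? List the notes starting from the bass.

In root position, FM is F–A–C.
First inversion puts the third (A) in the bass.

A C F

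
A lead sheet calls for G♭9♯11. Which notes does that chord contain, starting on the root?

Gb, Bb, Db, Fb, Ab, C

G♭9♯11 is a dominant ninth sharp eleven built on Gb.
root → Gb
3rd (major 3rd) → Bb
5th (perfect 5th) → Db
7th (minor 7th) → Fb
9th (major 9th) → Ab
11th (augmented 11th) → C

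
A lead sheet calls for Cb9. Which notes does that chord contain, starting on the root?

Cb  Eb  Gb  Bbb  Db

Cb9: dominant ninth on Cb.
Root: Cb
Major 3rd (3rd): Eb
Perfect 5th (5th): Gb
Minor 7th (7th): Bbb
Major 9th (9th): Db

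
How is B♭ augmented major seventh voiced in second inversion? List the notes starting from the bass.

F-sharp, A, B-flat, D

B♭ augmented major seventh = B-flat–D–F-sharp–A; second inversion → fifth (F-sharp) lowest.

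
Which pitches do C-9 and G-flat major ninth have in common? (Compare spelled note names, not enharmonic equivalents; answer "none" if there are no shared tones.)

C-9 = C, Eb, G, Bb, D.
G-flat major ninth = Gb, Bb, Db, F, Ab.
Shared: Bb.

Bb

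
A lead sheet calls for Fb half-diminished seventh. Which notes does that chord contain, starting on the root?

Fb half-diminished seventh: half-diminished seventh on F♭.
F♭ — root
A𝄫 — minor 3rd
C𝄫 — diminished 5th
E𝄫 — minor 7th

F♭ A𝄫 C𝄫 E𝄫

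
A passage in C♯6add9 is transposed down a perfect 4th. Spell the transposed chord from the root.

C# down a perfect 4th → G#. New chord: G# six-nine.
G# — root
B# — major 3rd
D# — perfect 5th
E# — major 6th
A# — major 9th

G#, B#, D#, E#, A#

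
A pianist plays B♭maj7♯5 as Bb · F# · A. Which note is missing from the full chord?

The full B♭maj7♯5 chord is Bb, D, F#, A.
Comparing with the voicing, the major 3rd (3rd) — D — is absent.

D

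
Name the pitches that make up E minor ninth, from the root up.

E, G, B, D, F-sharp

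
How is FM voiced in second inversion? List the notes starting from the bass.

FM = F–A–C; second inversion → fifth (C) lowest.

C F A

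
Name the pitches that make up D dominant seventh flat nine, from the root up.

D dominant seventh flat nine is a dominant seventh flat nine built on D.
Root: D
Major 3rd (3rd): F♯
Perfect 5th (5th): A
Minor 7th (7th): C
Minor 9th (9th): E♭

D – F♯ – A – C – E♭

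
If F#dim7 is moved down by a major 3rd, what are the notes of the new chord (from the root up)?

D, F, Ab, Cb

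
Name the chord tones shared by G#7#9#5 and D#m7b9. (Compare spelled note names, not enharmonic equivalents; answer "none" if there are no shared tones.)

F#

G#7#9#5: G# B# D## F# A##
D#m7b9: D# F# A# C# E
Common to both → F#.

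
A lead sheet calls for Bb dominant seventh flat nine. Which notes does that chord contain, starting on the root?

Bb dominant seventh flat nine is a dominant seventh flat nine built on B-flat.
- root: B-flat
- major 3rd: D
- perfect 5th: F
- minor 7th: A-flat
- minor 9th: C-flat

B-flat – D – F – A-flat – C-flat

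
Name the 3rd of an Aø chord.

Aø is built on A; its 3rd is a minor 3rd above the root.
A third above A uses the letter C, and the minor 3rd above A is C.

C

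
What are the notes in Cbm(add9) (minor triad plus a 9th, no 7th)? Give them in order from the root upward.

Cb, Ebb, Gb, Db

Cbm(add9): minor added-ninth on Cb.
Root: Cb
Minor 3rd (3rd): Ebb
Perfect 5th (5th): Gb
Major 9th (9th): Db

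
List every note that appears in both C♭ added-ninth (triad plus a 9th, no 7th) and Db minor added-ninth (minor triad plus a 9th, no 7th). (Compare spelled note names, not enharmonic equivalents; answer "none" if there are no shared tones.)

C♭ added-ninth = C-flat, E-flat, G-flat, D-flat.
Db minor added-ninth = D-flat, F-flat, A-flat, E-flat.
Shared: E-flat, D-flat.

E-flat D-flat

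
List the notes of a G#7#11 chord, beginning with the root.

G# B# D# F# C##

Root G#, quality dominant seventh sharp eleven:
root → G#
3rd (major 3rd) → B#
5th (perfect 5th) → D#
7th (minor 7th) → F#
11th (augmented 11th) → C##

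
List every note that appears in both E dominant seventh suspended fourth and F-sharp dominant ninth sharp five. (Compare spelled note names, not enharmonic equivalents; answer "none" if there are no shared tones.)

E dominant seventh suspended fourth = E, A, B, D.
F-sharp dominant ninth sharp five = F-sharp, A-sharp, C-double-sharp, E, G-sharp.
Shared: E.

E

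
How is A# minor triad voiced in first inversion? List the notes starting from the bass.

In root position, A# minor triad is A#–C#–E#.
First inversion puts the third (C#) in the bass.

C#, E#, A#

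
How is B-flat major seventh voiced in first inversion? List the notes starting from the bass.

D F A B-flat

In root position, B-flat major seventh is B-flat–D–F–A.
First inversion puts the third (D) in the bass.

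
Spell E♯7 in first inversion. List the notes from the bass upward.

In root position, E♯7 is E#–G##–B#–D#.
First inversion puts the third (G##) in the bass.

G##, B#, D#, E#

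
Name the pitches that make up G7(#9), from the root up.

G7(#9) is a dominant seventh sharp nine built on G.
root → G
3rd (major 3rd) → B
5th (perfect 5th) → D
7th (minor 7th) → F
9th (augmented 9th) → A♯

G – B – D – F – A♯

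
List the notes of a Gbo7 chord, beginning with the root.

Gb, Bbb, Dbb, Fbb

Gbo7 is a diminished seventh built on Gb.
root → Gb
3rd (minor 3rd) → Bbb
5th (diminished 5th) → Dbb
7th (diminished 7th) → Fbb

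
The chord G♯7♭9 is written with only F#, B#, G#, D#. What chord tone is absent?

G♯7♭9 = G#, B#, D#, F#, A. The voicing lacks the 9th (minor 9th), A.

A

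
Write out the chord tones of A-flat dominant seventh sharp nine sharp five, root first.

Ab C E Gb B

A-flat dominant seventh sharp nine sharp five is a dominant seventh sharp nine sharp five built on Ab.
Ab — root
C — major 3rd
E — augmented 5th
Gb — minor 7th
B — augmented 9th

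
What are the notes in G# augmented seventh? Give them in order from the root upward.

Root G-sharp, quality augmented seventh:
- root: G-sharp
- major 3rd: B-sharp
- augmented 5th: D-double-sharp
- minor 7th: F-sharp

G-sharp  B-sharp  D-double-sharp  F-sharp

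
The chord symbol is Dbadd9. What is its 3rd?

F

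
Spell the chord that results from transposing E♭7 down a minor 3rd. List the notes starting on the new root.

C, E, G, Bb

A minor 3rd down from Eb is C, so the new chord is C dominant seventh.
C — root
E — major 3rd
G — perfect 5th
Bb — minor 7th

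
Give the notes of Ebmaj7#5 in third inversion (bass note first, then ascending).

In root position, Ebmaj7#5 is Eb–G–B–D.
Third inversion puts the seventh (D) in the bass.

D  Eb  G  B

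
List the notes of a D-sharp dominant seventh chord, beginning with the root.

D-sharp dominant seventh is a dominant seventh built on D#.
D# — root
F## — major 3rd
A# — perfect 5th
C# — minor 7th

D#  F##  A#  C#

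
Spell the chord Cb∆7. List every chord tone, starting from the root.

Cb∆7: major seventh on Cb.
- root: Cb
- major 3rd: Eb
- perfect 5th: Gb
- major 7th: Bb

Cb, Eb, Gb, Bb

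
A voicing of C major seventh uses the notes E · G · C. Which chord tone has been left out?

C major seventh = C, E, G, B. The voicing lacks the 7th (major 7th), B.

B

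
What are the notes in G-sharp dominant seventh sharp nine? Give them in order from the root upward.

G-sharp, B-sharp, D-sharp, F-sharp, A-double-sharp

G-sharp dominant seventh sharp nine is a dominant seventh sharp nine built on G-sharp.
root → G-sharp
3rd (major 3rd) → B-sharp
5th (perfect 5th) → D-sharp
7th (minor 7th) → F-sharp
9th (augmented 9th) → A-double-sharp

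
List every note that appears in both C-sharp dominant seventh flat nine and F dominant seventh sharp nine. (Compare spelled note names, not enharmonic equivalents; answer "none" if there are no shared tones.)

G#

C-sharp dominant seventh flat nine = C#, E#, G#, B, D.
F dominant seventh sharp nine = F, A, C, Eb, G#.
Shared: G#.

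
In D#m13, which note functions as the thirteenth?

B#

D#m13 is built on D#; its 13th is a major 13th above the root.
A sixth above D uses the letter B, and the major 13th above D# is B#.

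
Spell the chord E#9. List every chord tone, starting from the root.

E# G## B# D# F##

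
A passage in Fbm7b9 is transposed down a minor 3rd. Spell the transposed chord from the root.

Transposed root: F♭ → D♭ (minor 3rd down). So we spell D♭ minor seventh flat nine:
- root: D♭
- minor 3rd: F♭
- perfect 5th: A♭
- minor 7th: C♭
- minor 9th: E𝄫

D♭, F♭, A♭, C♭, E𝄫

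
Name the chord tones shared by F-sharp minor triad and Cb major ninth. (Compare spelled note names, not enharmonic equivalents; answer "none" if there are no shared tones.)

none

F-sharp minor triad: F-sharp A C-sharp
Cb major ninth: C-flat E-flat G-flat B-flat D-flat
Common to both → none.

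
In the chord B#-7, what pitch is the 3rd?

B#-7 is built on B#; its 3rd is a minor 3rd above the root.
A third above B uses the letter D, and the minor 3rd above B# is D#.

D#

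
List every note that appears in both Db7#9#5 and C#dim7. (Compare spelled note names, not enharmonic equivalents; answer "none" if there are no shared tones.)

E

Db7#9#5 = Db, F, A, Cb, E.
C#dim7 = C#, E, G, Bb.
Shared: E.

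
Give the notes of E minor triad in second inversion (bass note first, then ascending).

B E G

E minor triad = E–G–B; second inversion → fifth (B) lowest.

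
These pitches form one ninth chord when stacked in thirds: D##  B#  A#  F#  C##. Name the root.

B#

Arranged so that each adjacent pair is a third by letter name: B# – D## – F# – A# – C##.
The bottom of that stack, B#, is the root (this is B# dominant ninth flat five).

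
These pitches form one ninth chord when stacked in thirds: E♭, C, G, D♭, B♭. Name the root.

Stacking in thirds gives C – E♭ – G – B♭ – D♭, so C is the root — C minor seventh flat nine.

C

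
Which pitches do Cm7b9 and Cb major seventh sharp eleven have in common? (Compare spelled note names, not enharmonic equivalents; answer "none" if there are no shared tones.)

Eb Bb

Cm7b9 = C, Eb, G, Bb, Db.
Cb major seventh sharp eleven = Cb, Eb, Gb, Bb, F.
Shared: Eb, Bb.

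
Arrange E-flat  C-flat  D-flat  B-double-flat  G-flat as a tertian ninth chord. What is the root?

C-flat

Arranged so that each adjacent pair is a third by letter name: C-flat – E-flat – G-flat – B-double-flat – D-flat.
The bottom of that stack, C-flat, is the root (this is C-flat dominant ninth).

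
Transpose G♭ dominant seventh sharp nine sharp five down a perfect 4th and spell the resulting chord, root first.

D-flat  F  A  C-flat  E

G-flat down a perfect 4th → D-flat. New chord: D-flat dominant seventh sharp nine sharp five.
Root: D-flat
Major 3rd (3rd): F
Augmented 5th (5th): A
Minor 7th (7th): C-flat
Augmented 9th (9th): E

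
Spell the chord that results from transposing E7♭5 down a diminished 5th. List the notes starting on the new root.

Transposed root: E → A♯ (diminished 5th down). So we spell A♯ dominant seventh flat five:
Root: A♯
Major 3rd (3rd): C𝄪
Diminished 5th (5th): E
Minor 7th (7th): G♯

A♯, C𝄪, E, G♯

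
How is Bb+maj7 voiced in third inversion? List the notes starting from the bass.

A  Bb  D  F#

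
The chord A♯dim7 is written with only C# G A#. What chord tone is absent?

E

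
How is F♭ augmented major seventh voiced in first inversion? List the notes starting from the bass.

Ab  C  Eb  Fb

In root position, F♭ augmented major seventh is Fb–Ab–C–Eb.
First inversion puts the third (Ab) in the bass.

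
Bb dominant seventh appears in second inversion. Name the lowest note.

Bb dominant seventh = B-flat–D–F–A-flat. Second inversion → fifth in the bass = F.

F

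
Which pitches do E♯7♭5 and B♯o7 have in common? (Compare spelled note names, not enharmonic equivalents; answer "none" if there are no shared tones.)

D♯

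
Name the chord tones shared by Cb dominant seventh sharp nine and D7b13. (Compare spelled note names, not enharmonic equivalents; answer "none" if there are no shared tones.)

D

Cb dominant seventh sharp nine: Cb Eb Gb Bbb D
D7b13: D F# A C Bb
Common to both → D.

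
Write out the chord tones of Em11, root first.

Em11 is a minor eleventh built on E.
Root: E
Minor 3rd (3rd): G
Perfect 5th (5th): B
Minor 7th (7th): D
Major 9th (9th): F#
Perfect 11th (11th): A

E, G, B, D, F#, A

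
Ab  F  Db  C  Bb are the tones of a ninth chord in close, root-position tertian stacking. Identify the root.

Arranged so that each adjacent pair is a third by letter name: Bb – Db – F – Ab – C.
The bottom of that stack, Bb, is the root (this is Bb minor ninth).

Bb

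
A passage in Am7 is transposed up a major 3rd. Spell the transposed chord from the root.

C# – E – G# – B

Transposed root: A → C# (major 3rd up). So we spell C# minor seventh:
Root: C#
Minor 3rd (3rd): E
Perfect 5th (5th): G#
Minor 7th (7th): B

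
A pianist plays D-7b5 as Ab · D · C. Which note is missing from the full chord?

F

The full D-7b5 chord is D, F, Ab, C.
Comparing with the voicing, the minor 3rd (3rd) — F — is absent.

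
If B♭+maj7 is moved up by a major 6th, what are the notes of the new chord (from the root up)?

G – B – D# – F#

Bb up a major 6th → G. New chord: G augmented major seventh.
G — root
B — major 3rd
D# — augmented 5th
F# — major 7th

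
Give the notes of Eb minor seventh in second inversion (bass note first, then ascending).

Bb, Db, Eb, Gb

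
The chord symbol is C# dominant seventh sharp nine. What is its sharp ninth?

C# dominant seventh sharp nine is built on C♯; its 9th is an augmented 9th above the root.
A second above C uses the letter D, and the augmented 9th above C♯ is D𝄪.

D𝄪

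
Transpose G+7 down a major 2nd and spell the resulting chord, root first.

Transposed root: G → F (major 2nd down). So we spell F augmented seventh:
root → F
3rd (major 3rd) → A
5th (augmented 5th) → C#
7th (minor 7th) → Eb

F, A, C#, Eb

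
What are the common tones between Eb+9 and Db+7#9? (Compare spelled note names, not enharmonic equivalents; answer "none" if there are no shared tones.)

Db – F

Eb+9 = Eb, G, B, Db, F.
Db+7#9 = Db, F, A, Cb, E.
Shared: Db, F.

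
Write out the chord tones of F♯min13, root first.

F#, A, C#, E, G#, B, D#

Root F#, quality minor thirteenth:
Root: F#
Minor 3rd (3rd): A
Perfect 5th (5th): C#
Minor 7th (7th): E
Major 9th (9th): G#
Perfect 11th (11th): B
Major 13th (13th): D#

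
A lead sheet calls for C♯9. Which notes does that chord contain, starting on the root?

C#, E#, G#, B, D#

Root C#, quality dominant ninth:
Root: C#
Major 3rd (3rd): E#
Perfect 5th (5th): G#
Minor 7th (7th): B
Major 9th (9th): D#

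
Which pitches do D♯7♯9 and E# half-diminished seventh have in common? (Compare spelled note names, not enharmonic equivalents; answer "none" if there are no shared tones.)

D♯7♯9 = D♯, F𝄪, A♯, C♯, E𝄪.
E# half-diminished seventh = E♯, G♯, B, D♯.
Shared: D♯.

D♯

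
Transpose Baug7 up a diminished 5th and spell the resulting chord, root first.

B up a diminished 5th → F. New chord: F augmented seventh.
root → F
3rd (major 3rd) → A
5th (augmented 5th) → C#
7th (minor 7th) → Eb

F A C# Eb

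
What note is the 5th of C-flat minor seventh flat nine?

C-flat minor seventh flat nine is built on Cb; its 5th is a perfect 5th above the root.
A fifth above C uses the letter G, and the perfect 5th above Cb is Gb.

Gb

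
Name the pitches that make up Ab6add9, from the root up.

Ab6add9: six-nine on Ab.
- root: Ab
- major 3rd: C
- perfect 5th: Eb
- major 6th: F
- major 9th: Bb

Ab  C  Eb  F  Bb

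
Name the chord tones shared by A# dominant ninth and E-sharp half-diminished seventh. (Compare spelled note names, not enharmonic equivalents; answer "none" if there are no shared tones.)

A# dominant ninth = A-sharp, C-double-sharp, E-sharp, G-sharp, B-sharp.
E-sharp half-diminished seventh = E-sharp, G-sharp, B, D-sharp.
Shared: E-sharp, G-sharp.

E-sharp, G-sharp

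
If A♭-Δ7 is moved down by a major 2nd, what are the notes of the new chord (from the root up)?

Gb Bbb Db F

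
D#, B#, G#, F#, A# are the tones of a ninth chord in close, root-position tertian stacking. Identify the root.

G#

Arranged so that each adjacent pair is a third by letter name: G# – B# – D# – F# – A#.
The bottom of that stack, G#, is the root (this is G# dominant ninth).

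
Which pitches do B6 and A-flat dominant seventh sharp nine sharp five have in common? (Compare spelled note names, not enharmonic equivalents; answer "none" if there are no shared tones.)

B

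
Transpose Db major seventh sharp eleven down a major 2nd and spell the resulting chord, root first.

A major 2nd down from Db is Cb, so the new chord is Cb major seventh sharp eleven.
Root: Cb
Major 3rd (3rd): Eb
Perfect 5th (5th): Gb
Major 7th (7th): Bb
Augmented 11th (11th): F

Cb Eb Gb Bb F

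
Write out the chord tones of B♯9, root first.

B#  D##  F##  A#  C##

B♯9: dominant ninth on B#.
Root: B#
Major 3rd (3rd): D##
Perfect 5th (5th): F##
Minor 7th (7th): A#
Major 9th (9th): C##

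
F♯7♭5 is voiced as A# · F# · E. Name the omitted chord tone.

C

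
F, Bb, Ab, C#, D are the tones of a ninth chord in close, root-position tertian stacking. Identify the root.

Stacking in thirds gives Bb – D – F – Ab – C#, so Bb is the root — Bb dominant seventh sharp nine.

Bb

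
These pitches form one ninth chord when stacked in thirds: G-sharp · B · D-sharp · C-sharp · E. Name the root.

Stacking in thirds gives C-sharp – E – G-sharp – B – D-sharp, so C-sharp is the root — C-sharp minor ninth.

C-sharp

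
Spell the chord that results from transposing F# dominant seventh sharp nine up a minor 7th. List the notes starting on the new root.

F# up a minor 7th → E. New chord: E dominant seventh sharp nine.
- root: E
- major 3rd: G#
- perfect 5th: B
- minor 7th: D
- augmented 9th: F##

E, G#, B, D, F##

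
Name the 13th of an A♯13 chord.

A♯13 is built on A#; its 13th is a major 13th above the root.
A sixth above A uses the letter F, and the major 13th above A# is F##.

F##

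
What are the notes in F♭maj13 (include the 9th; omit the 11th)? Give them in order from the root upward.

Fb  Ab  Cb  Eb  Gb  Db

F♭maj13 is a major thirteenth built on Fb.
Fb — root
Ab — major 3rd
Cb — perfect 5th
Eb — major 7th
Gb — major 9th
Db — major 13th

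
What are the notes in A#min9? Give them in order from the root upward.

A#  C#  E#  G#  B#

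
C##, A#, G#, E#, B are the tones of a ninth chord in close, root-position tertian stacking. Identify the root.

A#

Arranged so that each adjacent pair is a third by letter name: A# – C## – E# – G# – B.
The bottom of that stack, A#, is the root (this is A# dominant seventh flat nine).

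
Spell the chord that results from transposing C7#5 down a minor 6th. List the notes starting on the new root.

E G# B# D

Transposed root: C → E (minor 6th down). So we spell E augmented seventh:
- root: E
- major 3rd: G#
- augmented 5th: B#
- minor 7th: D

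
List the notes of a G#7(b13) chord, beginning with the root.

G♯ – B♯ – D♯ – F♯ – E

G#7(b13) is a dominant seventh flat thirteen built on G♯.
Root: G♯
Major 3rd (3rd): B♯
Perfect 5th (5th): D♯
Minor 7th (7th): F♯
Minor 13th (13th): E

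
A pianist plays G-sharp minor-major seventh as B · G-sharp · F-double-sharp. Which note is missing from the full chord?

G-sharp minor-major seventh = G-sharp, B, D-sharp, F-double-sharp. The voicing lacks the 5th (perfect 5th), D-sharp.

D-sharp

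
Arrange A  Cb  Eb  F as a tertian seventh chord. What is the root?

Arranged so that each adjacent pair is a third by letter name: F – A – Cb – Eb.
The bottom of that stack, F, is the root (this is F dominant seventh flat five).

F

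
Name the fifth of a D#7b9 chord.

D#7b9 is built on D#; its 5th is a perfect 5th above the root.
A fifth above D uses the letter A, and the perfect 5th above D# is A#.

A#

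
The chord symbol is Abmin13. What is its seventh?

Gb

Root of Abmin13 = Ab. The 7th is a minor 7th: Ab up a minor 7th → Gb.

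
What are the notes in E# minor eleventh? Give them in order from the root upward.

E-sharp, G-sharp, B-sharp, D-sharp, F-double-sharp, A-sharp

E# minor eleventh: minor eleventh on E-sharp.
root → E-sharp
3rd (minor 3rd) → G-sharp
5th (perfect 5th) → B-sharp
7th (minor 7th) → D-sharp
9th (major 9th) → F-double-sharp
11th (perfect 11th) → A-sharp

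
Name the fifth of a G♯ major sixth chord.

Root of G♯ major sixth = G#. The 5th is a perfect 5th: G# up a perfect 5th → D#.

D#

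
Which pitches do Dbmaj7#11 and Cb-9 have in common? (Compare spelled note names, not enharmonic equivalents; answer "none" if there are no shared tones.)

Db

Dbmaj7#11 = Db, F, Ab, C, G.
Cb-9 = Cb, Ebb, Gb, Bbb, Db.
Shared: Db.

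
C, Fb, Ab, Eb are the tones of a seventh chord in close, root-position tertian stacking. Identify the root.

Arranged so that each adjacent pair is a third by letter name: Fb – Ab – C – Eb.
The bottom of that stack, Fb, is the root (this is Fb augmented major seventh).

Fb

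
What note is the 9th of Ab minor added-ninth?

B-flat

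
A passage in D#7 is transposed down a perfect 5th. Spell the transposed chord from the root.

Transposed root: D# → G# (perfect 5th down). So we spell G# dominant seventh:
G# — root
B# — major 3rd
D# — perfect 5th
F# — minor 7th

G#, B#, D#, F#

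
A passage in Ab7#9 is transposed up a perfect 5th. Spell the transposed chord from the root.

Eb, G, Bb, Db, F#

Transposed root: Ab → Eb (perfect 5th up). So we spell Eb dominant seventh sharp nine:
root → Eb
3rd (major 3rd) → G
5th (perfect 5th) → Bb
7th (minor 7th) → Db
9th (augmented 9th) → F#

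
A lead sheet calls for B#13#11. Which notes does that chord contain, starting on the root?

B#13#11 is a dominant thirteenth sharp eleven built on B#.
Root: B#
Major 3rd (3rd): D##
Perfect 5th (5th): F##
Minor 7th (7th): A#
Major 9th (9th): C##
Augmented 11th (11th): E##
Major 13th (13th): G##

B# – D## – F## – A# – C## – E## – G##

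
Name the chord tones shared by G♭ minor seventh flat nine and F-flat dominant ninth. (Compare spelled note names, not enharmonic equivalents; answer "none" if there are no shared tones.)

G-flat – F-flat

G♭ minor seventh flat nine: G-flat B-double-flat D-flat F-flat A-double-flat
F-flat dominant ninth: F-flat A-flat C-flat E-double-flat G-flat
Common to both → G-flat, F-flat.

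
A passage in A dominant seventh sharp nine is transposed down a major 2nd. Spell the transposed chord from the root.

G, B, D, F, A#

A major 2nd down from A is G, so the new chord is G dominant seventh sharp nine.
- root: G
- major 3rd: B
- perfect 5th: D
- minor 7th: F
- augmented 9th: A#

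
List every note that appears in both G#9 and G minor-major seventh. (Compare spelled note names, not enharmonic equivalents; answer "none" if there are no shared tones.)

G#9: G# B# D# F# A#
G minor-major seventh: G Bb D F#
Common to both → F#.

F#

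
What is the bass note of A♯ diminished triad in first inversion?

C#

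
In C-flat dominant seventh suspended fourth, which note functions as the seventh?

Root of C-flat dominant seventh suspended fourth = C-flat. The 7th is a minor 7th: C-flat up a minor 7th → B-double-flat.

B-double-flat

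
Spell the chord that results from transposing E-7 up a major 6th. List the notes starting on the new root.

Transposed root: E → C♯ (major 6th up). So we spell C♯ minor seventh:
C♯ — root
E — minor 3rd
G♯ — perfect 5th
B — minor 7th

C♯  E  G♯  B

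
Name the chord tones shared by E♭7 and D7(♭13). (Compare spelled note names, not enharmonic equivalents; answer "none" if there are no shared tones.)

Bb

E♭7 = Eb, G, Bb, Db.
D7(♭13) = D, F#, A, C, Bb.
Shared: Bb.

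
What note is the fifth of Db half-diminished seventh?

A𝄫

Db half-diminished seventh is built on D♭; its 5th is a diminished 5th above the root.
A fifth above D uses the letter A, and the diminished 5th above D♭ is A𝄫.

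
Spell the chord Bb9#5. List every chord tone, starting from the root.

Root Bb, quality dominant ninth sharp five:
root → Bb
3rd (major 3rd) → D
5th (augmented 5th) → F#
7th (minor 7th) → Ab
9th (major 9th) → C

Bb D F# Ab C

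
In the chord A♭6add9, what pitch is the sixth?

F

Root of A♭6add9 = Ab. The 6th is a major 6th: Ab up a major 6th → F.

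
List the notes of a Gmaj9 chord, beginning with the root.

G, B, D, F#, A

Gmaj9 is a major ninth built on G.
G — root
B — major 3rd
D — perfect 5th
F# — major 7th
A — major 9th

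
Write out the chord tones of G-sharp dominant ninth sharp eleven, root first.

G-sharp B-sharp D-sharp F-sharp A-sharp C-double-sharp

G-sharp dominant ninth sharp eleven is a dominant ninth sharp eleven built on G-sharp.
root → G-sharp
3rd (major 3rd) → B-sharp
5th (perfect 5th) → D-sharp
7th (minor 7th) → F-sharp
9th (major 9th) → A-sharp
11th (augmented 11th) → C-double-sharp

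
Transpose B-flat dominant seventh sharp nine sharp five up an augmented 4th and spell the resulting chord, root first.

E, G#, B#, D, F##

Transposed root: Bb → E (augmented 4th up). So we spell E dominant seventh sharp nine sharp five:
root → E
3rd (major 3rd) → G#
5th (augmented 5th) → B#
7th (minor 7th) → D
9th (augmented 9th) → F##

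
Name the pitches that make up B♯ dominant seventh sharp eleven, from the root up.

Root B-sharp, quality dominant seventh sharp eleven:
root → B-sharp
3rd (major 3rd) → D-double-sharp
5th (perfect 5th) → F-double-sharp
7th (minor 7th) → A-sharp
11th (augmented 11th) → E-double-sharp

B-sharp – D-double-sharp – F-double-sharp – A-sharp – E-double-sharp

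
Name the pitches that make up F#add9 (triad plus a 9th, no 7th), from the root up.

F#add9: added-ninth on F#.
root → F#
3rd (major 3rd) → A#
5th (perfect 5th) → C#
9th (major 9th) → G#

F# – A# – C# – G#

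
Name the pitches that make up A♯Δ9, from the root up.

A♯Δ9: major ninth on A#.
A# — root
C## — major 3rd
E# — perfect 5th
G## — major 7th
B# — major 9th

A# – C## – E# – G## – B#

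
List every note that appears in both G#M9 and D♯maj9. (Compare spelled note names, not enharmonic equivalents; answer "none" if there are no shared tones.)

D♯, F𝄪, A♯

G#M9: G♯ B♯ D♯ F𝄪 A♯
D♯maj9: D♯ F𝄪 A♯ C𝄪 E♯
Common to both → D♯, F𝄪, A♯.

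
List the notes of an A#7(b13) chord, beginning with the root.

A♯, C𝄪, E♯, G♯, F♯

Root A♯, quality dominant seventh flat thirteen:
Root: A♯
Major 3rd (3rd): C𝄪
Perfect 5th (5th): E♯
Minor 7th (7th): G♯
Minor 13th (13th): F♯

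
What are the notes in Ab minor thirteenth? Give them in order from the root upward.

Ab minor thirteenth: minor thirteenth on A-flat.
Root: A-flat
Minor 3rd (3rd): C-flat
Perfect 5th (5th): E-flat
Minor 7th (7th): G-flat
Major 9th (9th): B-flat
Perfect 11th (11th): D-flat
Major 13th (13th): F

A-flat  C-flat  E-flat  G-flat  B-flat  D-flat  F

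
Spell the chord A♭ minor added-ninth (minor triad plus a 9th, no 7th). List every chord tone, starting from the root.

A-flat, C-flat, E-flat, B-flat

Root A-flat, quality minor added-ninth:
- root: A-flat
- minor 3rd: C-flat
- perfect 5th: E-flat
- major 9th: B-flat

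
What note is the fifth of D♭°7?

A𝄫

Root of D♭°7 = D♭. The 5th is a diminished 5th: D♭ up a diminished 5th → A𝄫.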